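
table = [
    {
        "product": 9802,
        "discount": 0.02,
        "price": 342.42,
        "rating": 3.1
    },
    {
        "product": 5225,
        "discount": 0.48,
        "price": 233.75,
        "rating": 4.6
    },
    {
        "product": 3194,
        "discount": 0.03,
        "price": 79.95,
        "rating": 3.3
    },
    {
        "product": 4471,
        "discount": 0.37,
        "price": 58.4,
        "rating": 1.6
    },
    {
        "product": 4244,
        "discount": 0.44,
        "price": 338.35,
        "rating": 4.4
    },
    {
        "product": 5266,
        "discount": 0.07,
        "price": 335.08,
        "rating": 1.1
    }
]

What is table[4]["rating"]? 4.4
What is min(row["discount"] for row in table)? 0.02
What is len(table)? 6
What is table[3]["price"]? 58.4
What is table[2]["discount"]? 0.03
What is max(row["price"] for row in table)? 342.42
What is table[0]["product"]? 9802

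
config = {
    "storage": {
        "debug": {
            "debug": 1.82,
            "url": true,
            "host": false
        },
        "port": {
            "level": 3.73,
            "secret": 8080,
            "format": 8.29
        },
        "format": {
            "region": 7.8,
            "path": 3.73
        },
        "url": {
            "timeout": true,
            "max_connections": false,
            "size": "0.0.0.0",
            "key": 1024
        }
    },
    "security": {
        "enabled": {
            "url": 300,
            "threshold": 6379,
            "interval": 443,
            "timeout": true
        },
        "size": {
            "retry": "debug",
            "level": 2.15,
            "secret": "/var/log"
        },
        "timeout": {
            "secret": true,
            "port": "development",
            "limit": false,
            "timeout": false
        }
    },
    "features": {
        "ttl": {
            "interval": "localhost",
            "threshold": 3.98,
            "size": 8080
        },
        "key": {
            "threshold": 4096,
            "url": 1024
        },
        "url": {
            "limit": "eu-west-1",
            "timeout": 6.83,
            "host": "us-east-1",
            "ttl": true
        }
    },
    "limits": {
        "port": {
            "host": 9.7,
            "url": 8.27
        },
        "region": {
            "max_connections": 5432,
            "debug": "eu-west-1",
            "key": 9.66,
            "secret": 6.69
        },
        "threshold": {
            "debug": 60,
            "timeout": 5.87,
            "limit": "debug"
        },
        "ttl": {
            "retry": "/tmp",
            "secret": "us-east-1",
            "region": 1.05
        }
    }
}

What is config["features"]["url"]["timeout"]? 6.83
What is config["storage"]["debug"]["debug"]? 1.82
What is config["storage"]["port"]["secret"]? 8080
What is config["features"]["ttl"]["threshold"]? 3.98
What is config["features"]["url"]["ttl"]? True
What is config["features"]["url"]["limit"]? "eu-west-1"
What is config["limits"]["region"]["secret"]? 6.69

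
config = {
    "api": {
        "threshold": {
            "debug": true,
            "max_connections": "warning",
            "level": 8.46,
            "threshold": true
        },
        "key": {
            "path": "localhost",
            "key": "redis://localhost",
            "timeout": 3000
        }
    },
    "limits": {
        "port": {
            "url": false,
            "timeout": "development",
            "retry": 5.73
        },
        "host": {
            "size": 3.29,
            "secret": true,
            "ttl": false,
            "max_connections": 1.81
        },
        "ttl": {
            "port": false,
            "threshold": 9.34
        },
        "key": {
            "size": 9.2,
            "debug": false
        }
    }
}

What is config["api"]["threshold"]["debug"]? True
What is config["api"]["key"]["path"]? "localhost"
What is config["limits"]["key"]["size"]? 9.2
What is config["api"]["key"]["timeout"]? 3000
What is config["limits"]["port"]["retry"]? 5.73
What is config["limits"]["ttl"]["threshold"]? 9.34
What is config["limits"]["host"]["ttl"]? False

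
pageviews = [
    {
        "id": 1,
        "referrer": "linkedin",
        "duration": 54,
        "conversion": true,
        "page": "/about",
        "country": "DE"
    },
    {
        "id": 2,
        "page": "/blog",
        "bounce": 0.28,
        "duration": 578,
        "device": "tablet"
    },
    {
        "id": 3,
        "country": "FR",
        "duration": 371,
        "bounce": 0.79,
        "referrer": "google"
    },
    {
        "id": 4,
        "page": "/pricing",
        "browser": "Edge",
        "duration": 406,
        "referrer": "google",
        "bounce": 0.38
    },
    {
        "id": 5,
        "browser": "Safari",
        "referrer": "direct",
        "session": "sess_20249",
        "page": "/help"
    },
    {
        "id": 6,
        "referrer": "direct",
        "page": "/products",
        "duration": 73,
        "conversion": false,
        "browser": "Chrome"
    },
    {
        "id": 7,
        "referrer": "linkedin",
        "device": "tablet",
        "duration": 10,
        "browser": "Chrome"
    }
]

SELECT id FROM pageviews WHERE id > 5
[6, 7]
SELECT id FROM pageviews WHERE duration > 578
[]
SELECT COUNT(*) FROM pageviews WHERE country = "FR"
1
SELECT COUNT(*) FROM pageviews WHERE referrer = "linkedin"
2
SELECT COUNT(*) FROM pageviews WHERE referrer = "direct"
2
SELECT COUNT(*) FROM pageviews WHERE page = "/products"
1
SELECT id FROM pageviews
[1, 2, 3, 4, 5, 6, 7]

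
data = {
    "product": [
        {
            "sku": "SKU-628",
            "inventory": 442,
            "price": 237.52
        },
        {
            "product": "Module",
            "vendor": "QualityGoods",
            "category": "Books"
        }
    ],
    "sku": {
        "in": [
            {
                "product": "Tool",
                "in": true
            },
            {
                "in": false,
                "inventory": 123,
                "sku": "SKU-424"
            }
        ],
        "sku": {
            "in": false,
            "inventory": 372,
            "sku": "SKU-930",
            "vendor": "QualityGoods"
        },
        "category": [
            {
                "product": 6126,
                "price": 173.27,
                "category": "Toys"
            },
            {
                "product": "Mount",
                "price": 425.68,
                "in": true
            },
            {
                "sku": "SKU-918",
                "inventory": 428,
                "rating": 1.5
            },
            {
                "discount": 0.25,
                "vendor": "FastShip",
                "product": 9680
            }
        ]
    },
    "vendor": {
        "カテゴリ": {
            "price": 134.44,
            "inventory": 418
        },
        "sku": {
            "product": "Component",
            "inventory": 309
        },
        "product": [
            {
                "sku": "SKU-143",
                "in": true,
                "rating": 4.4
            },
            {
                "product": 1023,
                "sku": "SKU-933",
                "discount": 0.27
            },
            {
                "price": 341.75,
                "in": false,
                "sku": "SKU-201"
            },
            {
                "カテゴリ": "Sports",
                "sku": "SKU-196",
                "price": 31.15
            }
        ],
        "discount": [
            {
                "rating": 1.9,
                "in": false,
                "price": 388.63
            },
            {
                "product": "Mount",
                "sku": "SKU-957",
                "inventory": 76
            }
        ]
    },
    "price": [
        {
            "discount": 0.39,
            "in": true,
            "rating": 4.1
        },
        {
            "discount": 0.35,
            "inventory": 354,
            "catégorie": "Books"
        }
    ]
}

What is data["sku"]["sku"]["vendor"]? "QualityGoods"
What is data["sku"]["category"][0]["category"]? "Toys"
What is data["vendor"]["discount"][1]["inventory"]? 76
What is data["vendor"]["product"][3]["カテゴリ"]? "Sports"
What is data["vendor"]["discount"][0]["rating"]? 1.9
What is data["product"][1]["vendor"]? "QualityGoods"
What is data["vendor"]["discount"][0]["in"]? False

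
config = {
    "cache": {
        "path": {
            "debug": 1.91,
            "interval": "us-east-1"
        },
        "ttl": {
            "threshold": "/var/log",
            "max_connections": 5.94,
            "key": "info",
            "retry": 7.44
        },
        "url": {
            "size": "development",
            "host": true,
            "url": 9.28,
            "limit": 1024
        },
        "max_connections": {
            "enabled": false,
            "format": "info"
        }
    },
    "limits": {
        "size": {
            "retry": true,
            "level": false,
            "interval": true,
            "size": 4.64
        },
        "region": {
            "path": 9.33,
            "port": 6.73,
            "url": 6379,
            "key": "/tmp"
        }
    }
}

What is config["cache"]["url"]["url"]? 9.28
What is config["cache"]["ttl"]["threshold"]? "/var/log"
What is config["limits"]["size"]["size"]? 4.64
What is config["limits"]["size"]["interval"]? True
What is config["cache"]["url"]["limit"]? 1024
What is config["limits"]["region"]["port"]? 6.73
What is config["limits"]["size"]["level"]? False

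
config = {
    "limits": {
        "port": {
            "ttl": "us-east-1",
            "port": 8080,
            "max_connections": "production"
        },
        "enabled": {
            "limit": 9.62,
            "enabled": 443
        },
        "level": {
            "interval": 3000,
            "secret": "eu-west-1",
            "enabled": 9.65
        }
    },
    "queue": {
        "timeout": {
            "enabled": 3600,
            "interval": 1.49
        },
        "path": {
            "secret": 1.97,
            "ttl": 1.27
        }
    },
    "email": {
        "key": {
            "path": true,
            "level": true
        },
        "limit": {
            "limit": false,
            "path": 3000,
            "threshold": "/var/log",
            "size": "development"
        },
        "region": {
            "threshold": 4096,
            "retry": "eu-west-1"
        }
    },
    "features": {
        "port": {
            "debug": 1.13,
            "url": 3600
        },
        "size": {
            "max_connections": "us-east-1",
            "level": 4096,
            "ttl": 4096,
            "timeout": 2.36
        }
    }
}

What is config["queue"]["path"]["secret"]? 1.97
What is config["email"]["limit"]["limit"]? False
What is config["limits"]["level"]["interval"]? 3000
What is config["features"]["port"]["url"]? 3600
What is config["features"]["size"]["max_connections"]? "us-east-1"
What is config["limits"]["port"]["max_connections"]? "production"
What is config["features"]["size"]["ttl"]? 4096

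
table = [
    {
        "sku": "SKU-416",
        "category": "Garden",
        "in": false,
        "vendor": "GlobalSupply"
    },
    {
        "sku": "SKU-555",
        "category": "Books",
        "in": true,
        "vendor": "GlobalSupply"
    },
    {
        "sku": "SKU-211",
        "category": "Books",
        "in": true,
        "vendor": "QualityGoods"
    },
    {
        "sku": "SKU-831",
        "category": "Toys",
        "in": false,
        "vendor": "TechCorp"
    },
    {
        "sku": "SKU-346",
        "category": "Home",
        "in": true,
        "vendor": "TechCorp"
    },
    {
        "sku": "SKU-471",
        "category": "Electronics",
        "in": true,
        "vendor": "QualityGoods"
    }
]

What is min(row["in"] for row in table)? False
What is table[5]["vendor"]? "QualityGoods"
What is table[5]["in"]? True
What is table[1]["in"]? True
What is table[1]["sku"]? "SKU-555"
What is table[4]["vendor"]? "TechCorp"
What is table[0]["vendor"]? "GlobalSupply"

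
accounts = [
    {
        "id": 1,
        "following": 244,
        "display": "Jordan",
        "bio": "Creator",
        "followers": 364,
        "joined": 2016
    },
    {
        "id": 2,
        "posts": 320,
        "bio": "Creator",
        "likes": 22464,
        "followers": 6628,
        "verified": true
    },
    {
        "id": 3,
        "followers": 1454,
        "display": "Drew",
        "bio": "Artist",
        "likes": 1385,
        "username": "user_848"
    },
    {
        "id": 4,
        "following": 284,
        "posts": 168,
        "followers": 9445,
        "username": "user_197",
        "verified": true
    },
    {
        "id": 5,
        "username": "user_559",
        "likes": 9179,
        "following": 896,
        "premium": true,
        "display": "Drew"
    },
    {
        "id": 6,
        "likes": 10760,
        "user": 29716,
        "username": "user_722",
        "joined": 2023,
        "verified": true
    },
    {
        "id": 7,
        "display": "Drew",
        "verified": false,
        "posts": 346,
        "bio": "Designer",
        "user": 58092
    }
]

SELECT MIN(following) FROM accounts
244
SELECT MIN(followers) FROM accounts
364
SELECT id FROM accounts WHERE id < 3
[1, 2]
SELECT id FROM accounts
[1, 2, 3, 4, 5, 6, 7]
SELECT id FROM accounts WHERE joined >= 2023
[6]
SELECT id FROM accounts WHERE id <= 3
[1, 2, 3]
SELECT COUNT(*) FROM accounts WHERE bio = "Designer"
1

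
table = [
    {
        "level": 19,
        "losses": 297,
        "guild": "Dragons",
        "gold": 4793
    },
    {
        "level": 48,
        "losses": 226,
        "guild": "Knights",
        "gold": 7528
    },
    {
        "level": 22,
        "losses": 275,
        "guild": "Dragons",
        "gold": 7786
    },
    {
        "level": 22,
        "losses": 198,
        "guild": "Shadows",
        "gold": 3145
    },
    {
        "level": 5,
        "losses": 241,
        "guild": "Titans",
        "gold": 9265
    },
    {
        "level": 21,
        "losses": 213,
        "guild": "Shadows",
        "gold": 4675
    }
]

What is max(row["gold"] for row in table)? 9265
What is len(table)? 6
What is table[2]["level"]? 22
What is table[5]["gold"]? 4675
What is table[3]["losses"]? 198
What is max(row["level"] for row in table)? 48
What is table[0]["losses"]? 297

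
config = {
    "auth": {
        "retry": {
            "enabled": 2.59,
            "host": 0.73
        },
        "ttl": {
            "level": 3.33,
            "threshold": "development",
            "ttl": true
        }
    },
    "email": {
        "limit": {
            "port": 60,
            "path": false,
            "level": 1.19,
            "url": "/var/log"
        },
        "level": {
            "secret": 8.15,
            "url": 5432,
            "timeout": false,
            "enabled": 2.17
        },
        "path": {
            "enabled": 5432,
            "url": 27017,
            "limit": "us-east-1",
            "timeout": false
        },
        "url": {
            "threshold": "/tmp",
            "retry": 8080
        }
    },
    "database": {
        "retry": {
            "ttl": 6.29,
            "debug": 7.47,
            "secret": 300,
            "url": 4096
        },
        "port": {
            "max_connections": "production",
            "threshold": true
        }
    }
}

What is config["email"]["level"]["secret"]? 8.15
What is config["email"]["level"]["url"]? 5432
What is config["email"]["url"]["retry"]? 8080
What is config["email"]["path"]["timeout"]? False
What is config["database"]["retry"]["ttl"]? 6.29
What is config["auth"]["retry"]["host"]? 0.73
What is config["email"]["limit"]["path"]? False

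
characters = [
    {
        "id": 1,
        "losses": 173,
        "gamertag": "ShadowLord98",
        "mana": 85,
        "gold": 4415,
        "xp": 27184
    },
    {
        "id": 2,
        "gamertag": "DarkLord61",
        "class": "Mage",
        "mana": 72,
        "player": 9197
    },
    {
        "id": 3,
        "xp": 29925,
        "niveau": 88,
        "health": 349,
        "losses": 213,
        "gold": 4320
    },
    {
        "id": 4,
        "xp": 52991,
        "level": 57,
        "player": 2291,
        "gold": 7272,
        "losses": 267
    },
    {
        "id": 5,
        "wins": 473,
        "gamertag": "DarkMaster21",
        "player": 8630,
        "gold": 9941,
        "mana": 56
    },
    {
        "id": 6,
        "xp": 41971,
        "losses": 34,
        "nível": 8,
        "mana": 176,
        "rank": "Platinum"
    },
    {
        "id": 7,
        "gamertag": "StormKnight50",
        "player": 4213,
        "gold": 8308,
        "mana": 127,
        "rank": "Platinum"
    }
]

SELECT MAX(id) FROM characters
7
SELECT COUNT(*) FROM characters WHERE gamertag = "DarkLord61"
1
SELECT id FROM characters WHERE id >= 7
[7]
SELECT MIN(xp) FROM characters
27184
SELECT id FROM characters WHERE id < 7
[1, 2, 3, 4, 5, 6]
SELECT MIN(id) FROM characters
1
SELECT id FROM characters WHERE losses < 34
[]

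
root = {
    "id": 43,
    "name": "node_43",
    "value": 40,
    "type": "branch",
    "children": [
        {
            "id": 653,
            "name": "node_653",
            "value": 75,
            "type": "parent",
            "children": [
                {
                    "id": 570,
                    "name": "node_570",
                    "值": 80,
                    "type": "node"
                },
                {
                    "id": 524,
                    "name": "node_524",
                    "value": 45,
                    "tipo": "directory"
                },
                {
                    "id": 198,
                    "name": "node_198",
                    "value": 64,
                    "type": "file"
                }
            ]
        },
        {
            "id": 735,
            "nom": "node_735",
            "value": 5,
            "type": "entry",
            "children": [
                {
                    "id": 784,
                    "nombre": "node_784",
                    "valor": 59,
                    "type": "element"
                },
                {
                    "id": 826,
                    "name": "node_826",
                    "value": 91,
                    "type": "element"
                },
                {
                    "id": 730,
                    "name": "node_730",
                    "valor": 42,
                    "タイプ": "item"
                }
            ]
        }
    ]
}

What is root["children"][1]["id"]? 735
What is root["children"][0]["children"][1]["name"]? "node_524"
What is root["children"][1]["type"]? "entry"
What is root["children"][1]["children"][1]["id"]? 826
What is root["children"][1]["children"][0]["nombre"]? "node_784"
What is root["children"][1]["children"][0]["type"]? "element"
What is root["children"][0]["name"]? "node_653"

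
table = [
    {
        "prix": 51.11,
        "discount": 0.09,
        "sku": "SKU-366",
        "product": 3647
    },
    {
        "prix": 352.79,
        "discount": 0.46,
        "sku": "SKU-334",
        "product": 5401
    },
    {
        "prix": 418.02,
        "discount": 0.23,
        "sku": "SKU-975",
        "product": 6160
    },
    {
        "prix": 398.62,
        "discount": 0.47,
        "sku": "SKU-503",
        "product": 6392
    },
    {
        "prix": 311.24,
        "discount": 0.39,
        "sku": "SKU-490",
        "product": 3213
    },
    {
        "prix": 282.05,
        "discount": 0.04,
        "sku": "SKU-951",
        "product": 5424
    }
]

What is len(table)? 6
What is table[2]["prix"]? 418.02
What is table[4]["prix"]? 311.24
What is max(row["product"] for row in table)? 6392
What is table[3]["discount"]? 0.47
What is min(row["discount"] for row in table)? 0.04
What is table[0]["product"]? 3647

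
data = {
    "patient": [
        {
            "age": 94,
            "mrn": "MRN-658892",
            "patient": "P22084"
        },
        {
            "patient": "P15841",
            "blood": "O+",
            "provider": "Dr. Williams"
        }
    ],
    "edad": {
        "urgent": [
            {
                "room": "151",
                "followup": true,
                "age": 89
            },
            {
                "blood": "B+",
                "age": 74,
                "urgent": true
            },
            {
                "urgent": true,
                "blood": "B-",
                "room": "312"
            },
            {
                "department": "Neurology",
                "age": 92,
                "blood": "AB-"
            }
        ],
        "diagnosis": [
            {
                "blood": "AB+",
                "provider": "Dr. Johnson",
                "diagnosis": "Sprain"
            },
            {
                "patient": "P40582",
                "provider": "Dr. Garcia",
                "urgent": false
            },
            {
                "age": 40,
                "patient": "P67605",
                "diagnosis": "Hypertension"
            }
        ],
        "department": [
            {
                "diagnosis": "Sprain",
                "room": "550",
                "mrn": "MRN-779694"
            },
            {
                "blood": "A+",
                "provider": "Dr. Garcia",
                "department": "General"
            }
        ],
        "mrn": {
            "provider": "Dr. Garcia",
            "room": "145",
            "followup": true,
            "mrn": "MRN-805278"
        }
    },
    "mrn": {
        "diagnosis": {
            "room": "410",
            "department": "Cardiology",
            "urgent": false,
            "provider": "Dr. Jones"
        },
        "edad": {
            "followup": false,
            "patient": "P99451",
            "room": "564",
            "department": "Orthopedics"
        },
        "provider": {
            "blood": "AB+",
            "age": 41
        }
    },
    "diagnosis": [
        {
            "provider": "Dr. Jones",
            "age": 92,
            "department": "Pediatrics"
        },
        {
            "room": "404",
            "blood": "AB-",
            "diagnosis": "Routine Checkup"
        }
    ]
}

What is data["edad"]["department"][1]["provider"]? "Dr. Garcia"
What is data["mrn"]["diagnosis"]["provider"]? "Dr. Jones"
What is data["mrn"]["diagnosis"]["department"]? "Cardiology"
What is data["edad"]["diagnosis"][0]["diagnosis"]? "Sprain"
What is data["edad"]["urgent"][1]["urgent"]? True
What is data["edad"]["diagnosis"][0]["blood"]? "AB+"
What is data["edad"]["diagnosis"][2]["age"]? 40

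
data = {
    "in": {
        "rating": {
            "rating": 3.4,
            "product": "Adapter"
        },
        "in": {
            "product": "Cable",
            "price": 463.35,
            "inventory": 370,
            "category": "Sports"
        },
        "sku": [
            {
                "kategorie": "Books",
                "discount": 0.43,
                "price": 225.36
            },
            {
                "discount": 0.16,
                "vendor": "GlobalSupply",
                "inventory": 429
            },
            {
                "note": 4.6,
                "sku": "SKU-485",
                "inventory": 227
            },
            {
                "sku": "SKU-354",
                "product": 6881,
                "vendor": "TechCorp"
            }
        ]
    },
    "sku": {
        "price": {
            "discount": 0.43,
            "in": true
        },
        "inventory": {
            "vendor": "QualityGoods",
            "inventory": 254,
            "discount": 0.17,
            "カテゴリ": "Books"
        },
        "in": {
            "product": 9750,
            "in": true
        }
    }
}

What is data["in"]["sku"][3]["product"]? 6881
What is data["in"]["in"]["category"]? "Sports"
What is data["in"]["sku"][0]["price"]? 225.36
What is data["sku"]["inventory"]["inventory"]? 254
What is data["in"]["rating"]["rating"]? 3.4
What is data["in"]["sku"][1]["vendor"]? "GlobalSupply"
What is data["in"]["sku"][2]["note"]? 4.6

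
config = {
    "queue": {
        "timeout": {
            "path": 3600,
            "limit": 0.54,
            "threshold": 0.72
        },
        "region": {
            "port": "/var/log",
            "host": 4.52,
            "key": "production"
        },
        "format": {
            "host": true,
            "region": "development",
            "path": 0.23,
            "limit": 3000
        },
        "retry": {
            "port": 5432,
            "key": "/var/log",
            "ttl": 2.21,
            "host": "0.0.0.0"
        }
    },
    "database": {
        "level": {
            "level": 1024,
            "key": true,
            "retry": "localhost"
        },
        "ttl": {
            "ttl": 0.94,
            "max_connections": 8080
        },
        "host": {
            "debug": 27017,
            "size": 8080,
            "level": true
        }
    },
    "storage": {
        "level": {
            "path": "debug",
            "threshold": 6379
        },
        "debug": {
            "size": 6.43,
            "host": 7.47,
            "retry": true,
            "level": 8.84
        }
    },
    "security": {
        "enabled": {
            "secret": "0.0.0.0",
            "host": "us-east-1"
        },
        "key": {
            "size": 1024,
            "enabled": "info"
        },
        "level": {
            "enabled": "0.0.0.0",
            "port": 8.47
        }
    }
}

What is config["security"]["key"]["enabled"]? "info"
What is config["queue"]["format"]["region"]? "development"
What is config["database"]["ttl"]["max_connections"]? 8080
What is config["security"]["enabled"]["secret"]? "0.0.0.0"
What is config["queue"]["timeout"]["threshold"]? 0.72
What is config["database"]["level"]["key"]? True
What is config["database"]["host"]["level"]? True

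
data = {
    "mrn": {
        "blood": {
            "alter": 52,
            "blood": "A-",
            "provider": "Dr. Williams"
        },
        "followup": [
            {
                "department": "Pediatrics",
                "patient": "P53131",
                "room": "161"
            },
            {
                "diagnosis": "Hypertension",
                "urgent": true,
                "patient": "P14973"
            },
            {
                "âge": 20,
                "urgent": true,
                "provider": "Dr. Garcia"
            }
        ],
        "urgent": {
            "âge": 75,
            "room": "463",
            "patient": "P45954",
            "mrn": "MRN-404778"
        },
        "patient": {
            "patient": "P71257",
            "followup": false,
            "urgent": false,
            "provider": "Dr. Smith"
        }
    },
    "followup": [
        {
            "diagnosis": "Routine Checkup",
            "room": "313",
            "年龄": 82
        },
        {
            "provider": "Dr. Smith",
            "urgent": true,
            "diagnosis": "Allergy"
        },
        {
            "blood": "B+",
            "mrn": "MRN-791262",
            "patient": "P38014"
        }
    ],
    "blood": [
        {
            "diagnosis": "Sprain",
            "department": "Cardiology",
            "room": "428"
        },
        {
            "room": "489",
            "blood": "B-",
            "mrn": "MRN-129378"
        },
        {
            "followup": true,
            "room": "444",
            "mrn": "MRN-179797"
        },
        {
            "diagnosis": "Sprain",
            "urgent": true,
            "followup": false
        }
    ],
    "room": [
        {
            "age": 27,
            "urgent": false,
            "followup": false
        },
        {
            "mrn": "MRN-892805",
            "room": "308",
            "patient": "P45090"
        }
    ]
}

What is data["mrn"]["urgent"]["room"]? "463"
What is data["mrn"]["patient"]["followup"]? False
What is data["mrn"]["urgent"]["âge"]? 75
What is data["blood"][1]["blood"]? "B-"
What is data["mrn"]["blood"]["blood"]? "A-"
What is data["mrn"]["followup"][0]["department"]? "Pediatrics"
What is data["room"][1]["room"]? "308"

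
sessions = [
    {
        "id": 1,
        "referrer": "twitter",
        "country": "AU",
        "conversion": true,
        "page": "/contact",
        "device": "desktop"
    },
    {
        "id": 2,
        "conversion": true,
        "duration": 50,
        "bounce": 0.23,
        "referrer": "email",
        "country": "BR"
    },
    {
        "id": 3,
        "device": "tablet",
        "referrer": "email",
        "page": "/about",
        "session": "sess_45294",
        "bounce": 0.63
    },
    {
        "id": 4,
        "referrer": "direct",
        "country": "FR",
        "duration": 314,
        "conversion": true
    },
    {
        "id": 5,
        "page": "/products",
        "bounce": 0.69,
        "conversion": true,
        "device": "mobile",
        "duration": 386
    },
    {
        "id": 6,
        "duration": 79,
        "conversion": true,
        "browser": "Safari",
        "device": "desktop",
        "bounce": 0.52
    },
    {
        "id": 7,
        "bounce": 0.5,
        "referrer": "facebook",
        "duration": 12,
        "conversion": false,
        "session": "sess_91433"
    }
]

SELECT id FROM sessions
[1, 2, 3, 4, 5, 6, 7]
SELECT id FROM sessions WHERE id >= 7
[7]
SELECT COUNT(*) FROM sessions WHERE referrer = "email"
2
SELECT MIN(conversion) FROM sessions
False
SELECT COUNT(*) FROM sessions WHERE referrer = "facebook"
1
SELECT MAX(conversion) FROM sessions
True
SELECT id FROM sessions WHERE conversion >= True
[1, 2, 4, 5, 6]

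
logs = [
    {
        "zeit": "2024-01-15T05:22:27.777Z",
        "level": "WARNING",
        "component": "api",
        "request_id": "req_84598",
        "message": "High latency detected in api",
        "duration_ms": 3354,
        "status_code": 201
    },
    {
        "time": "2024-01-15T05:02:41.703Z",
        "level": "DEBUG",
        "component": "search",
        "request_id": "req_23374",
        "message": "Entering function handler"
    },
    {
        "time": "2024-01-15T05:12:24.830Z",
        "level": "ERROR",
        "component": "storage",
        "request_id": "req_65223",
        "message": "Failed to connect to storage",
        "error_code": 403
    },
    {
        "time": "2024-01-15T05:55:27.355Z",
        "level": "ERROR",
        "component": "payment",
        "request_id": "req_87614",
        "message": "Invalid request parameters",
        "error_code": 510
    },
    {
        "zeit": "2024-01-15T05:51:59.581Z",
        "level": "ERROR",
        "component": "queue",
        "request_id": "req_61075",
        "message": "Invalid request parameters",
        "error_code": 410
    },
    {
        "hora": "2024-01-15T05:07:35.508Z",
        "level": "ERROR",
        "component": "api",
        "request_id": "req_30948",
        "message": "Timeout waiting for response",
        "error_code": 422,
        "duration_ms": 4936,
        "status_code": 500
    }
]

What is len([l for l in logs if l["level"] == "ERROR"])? 4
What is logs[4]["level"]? "ERROR"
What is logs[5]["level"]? "ERROR"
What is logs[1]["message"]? "Entering function handler"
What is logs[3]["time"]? "2024-01-15T05:55:27.355Z"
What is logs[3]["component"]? "payment"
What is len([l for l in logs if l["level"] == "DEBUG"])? 1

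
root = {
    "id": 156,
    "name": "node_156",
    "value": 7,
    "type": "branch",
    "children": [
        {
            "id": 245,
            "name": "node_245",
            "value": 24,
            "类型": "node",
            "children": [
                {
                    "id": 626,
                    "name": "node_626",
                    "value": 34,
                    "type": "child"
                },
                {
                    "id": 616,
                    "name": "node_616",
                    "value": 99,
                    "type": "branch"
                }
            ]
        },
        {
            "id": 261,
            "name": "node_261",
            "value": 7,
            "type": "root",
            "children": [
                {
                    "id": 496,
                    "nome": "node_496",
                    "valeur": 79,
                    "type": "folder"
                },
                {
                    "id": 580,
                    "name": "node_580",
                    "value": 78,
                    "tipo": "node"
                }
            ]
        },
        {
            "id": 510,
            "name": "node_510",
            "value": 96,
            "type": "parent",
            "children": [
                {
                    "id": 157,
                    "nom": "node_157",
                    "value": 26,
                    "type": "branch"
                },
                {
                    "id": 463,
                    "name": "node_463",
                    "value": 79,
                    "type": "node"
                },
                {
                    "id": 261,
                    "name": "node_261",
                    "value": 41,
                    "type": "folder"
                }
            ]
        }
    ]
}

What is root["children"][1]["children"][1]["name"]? "node_580"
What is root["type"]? "branch"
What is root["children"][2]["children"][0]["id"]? 157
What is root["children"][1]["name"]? "node_261"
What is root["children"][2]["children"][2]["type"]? "folder"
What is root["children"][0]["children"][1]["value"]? 99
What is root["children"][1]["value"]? 7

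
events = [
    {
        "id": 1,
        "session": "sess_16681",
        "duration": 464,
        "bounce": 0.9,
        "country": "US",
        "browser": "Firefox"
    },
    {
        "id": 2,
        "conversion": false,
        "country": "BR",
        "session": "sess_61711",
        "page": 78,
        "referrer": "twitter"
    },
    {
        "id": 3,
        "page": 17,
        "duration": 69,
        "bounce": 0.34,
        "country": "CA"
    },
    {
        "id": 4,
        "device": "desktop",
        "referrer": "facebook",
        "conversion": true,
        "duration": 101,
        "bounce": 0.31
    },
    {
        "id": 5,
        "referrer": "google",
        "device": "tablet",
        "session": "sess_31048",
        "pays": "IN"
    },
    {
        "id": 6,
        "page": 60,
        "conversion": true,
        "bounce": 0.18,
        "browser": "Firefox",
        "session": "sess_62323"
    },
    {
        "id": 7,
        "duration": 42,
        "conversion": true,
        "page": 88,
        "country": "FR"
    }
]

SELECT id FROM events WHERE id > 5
[6, 7]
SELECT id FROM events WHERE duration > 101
[1]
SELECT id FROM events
[1, 2, 3, 4, 5, 6, 7]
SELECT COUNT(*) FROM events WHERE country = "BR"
1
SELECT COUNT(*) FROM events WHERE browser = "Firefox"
2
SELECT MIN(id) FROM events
1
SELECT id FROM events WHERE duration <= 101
[3, 4, 7]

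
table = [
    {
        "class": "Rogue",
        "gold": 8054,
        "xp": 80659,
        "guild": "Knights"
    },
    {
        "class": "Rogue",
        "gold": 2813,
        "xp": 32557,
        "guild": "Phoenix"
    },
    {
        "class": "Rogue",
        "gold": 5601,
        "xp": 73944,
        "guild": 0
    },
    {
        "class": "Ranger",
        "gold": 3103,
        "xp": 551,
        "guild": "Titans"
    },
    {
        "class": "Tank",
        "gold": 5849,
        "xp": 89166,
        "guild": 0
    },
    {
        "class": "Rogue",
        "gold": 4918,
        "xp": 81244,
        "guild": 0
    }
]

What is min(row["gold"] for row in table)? 2813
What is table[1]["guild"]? "Phoenix"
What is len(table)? 6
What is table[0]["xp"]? 80659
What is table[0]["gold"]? 8054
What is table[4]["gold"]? 5849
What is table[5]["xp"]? 81244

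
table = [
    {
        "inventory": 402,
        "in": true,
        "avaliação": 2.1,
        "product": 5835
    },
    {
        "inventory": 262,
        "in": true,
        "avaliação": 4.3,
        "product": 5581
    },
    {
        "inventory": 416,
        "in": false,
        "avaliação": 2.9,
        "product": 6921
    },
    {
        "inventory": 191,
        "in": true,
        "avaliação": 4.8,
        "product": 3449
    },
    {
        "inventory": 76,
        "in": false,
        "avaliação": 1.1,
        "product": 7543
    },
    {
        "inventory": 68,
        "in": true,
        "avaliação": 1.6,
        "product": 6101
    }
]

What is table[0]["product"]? 5835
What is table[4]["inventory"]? 76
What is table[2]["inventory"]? 416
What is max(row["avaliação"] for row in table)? 4.8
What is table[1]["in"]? True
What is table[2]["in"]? False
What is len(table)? 6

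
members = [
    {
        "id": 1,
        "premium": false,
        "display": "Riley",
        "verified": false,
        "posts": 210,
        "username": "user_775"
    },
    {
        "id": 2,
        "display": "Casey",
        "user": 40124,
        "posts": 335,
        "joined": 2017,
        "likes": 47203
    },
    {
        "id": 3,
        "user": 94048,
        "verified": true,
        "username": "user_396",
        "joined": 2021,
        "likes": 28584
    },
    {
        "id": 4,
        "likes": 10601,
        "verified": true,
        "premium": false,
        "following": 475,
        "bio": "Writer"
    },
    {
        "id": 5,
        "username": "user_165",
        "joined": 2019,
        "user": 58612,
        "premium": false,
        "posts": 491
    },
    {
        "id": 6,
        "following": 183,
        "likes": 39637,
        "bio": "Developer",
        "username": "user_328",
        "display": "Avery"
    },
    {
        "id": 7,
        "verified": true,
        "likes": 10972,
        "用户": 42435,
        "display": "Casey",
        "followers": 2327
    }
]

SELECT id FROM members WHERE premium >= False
[1, 4, 5]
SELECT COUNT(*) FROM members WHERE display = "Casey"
2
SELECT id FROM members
[1, 2, 3, 4, 5, 6, 7]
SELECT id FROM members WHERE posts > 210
[2, 5]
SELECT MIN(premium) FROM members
False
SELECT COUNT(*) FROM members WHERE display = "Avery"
1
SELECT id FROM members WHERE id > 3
[4, 5, 6, 7]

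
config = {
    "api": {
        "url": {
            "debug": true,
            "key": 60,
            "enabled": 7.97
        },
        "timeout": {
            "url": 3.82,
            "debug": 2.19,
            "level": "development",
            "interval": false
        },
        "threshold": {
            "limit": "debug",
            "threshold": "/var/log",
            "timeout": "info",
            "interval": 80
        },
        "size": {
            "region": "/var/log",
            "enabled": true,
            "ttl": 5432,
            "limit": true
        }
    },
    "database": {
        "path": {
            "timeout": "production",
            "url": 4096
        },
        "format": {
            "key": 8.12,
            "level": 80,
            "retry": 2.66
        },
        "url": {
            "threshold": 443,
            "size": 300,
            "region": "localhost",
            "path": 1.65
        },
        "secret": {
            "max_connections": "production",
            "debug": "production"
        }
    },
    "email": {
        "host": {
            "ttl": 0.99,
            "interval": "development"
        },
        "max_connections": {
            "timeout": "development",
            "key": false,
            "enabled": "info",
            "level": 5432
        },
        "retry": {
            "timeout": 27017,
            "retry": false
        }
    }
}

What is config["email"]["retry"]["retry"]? False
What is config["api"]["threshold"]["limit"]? "debug"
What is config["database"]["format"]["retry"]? 2.66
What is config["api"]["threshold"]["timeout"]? "info"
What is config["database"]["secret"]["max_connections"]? "production"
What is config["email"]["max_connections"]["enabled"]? "info"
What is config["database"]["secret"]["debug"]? "production"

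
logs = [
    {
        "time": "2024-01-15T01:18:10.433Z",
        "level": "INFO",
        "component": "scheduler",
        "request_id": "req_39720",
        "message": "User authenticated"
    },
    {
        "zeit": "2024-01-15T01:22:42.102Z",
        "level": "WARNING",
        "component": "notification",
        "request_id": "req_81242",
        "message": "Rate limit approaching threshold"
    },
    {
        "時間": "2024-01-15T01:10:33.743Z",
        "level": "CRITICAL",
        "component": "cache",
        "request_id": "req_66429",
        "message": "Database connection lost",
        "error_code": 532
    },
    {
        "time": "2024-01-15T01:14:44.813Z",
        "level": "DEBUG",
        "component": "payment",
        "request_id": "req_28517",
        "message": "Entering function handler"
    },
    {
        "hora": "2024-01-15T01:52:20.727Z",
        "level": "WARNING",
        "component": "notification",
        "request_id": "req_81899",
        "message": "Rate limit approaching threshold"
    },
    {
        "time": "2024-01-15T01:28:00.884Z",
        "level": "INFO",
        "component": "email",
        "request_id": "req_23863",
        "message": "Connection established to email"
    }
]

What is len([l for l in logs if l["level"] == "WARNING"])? 2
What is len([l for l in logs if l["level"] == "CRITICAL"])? 1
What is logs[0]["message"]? "User authenticated"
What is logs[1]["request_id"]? "req_81242"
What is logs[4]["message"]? "Rate limit approaching threshold"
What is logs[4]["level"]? "WARNING"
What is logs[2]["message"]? "Database connection lost"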